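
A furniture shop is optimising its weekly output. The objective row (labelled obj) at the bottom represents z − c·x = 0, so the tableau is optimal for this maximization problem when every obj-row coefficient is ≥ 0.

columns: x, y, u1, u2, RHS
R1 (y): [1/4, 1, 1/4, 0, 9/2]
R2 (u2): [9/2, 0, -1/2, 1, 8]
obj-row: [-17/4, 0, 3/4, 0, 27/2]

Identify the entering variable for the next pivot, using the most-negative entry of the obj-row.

x

Negative obj-row entries: x: -17/4.
The most negative is -17/4 in column x, so x enters.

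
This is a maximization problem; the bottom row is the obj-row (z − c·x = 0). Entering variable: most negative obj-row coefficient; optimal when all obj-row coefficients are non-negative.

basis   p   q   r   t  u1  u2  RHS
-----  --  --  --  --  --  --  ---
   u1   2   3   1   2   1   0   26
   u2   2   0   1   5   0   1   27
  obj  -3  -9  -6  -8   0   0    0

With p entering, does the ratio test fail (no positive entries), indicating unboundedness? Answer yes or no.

no

Column p has positive entries in row(s) 1, 2, so the ratio test bounds it — not unbounded.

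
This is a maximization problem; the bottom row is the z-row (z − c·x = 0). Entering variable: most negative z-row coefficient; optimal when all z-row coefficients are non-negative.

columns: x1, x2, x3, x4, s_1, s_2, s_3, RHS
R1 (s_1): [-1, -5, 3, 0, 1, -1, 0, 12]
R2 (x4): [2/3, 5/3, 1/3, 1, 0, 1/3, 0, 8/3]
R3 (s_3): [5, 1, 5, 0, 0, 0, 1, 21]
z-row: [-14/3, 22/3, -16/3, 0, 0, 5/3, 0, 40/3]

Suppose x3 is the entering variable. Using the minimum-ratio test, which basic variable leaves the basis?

Column x3 entries and ratios — s_1: 12/3 = 4; x4: (8/3)/(1/3) = 8; s_3: 21/5 = 21/5.
Smallest ratio is 4 in the row of s_1, so s_1 leaves.

s_1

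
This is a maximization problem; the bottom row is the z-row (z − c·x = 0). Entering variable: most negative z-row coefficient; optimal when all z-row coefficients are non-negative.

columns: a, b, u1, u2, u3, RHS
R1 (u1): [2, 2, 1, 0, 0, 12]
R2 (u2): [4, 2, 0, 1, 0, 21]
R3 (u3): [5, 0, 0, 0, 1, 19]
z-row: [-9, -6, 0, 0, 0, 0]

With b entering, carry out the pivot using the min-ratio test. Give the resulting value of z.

36

Ratio test on column b — row 1: 12/2 = 6; row 2: 21/2 = 21/2; row 3: entry 0 ≤ 0. Minimum is 6 at row 1 (u1 leaves); pivot element 2.
Pivot on row 1; the z-row RHS becomes 0 − (-6)·6 = 36.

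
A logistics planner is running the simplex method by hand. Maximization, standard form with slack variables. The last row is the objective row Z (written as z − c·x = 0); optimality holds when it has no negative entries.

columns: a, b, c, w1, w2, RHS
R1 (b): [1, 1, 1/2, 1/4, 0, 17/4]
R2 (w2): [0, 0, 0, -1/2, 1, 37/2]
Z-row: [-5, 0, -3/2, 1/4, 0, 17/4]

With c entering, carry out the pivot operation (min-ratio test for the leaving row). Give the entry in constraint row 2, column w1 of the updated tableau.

Ratio test on column c — row 1: (17/4)/(1/2) = 17/2; row 2: entry 0 ≤ 0. Minimum is 17/2 at row 1 (b leaves); pivot element 1/2.
Divide row 1 by 1/2; eliminate column c from the other rows.
Row 2 update in column w1: -1/2 − 0·(1/2) = -1/2.

-1/2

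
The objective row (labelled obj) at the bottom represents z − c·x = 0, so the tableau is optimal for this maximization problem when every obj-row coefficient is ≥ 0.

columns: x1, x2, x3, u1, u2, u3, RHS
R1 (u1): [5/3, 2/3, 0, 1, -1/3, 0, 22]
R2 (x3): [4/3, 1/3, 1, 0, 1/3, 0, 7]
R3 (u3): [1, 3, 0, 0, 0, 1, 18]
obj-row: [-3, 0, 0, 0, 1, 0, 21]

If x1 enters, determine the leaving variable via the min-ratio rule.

x3

Column x1 entries and ratios — u1: 22/(5/3) = 66/5; x3: 7/(4/3) = 21/4; u3: 18/1 = 18.
Smallest ratio is 21/4 in the row of x3, so x3 leaves.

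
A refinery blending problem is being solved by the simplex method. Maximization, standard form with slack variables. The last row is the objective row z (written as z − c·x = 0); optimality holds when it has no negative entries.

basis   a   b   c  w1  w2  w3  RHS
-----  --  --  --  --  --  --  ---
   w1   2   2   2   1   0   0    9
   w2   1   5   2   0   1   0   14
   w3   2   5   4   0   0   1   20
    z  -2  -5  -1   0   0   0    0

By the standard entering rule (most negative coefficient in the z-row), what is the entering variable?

b

Negative z-row entries: a: -2, b: -5, c: -1.
The most negative is -5 in column b, so b enters.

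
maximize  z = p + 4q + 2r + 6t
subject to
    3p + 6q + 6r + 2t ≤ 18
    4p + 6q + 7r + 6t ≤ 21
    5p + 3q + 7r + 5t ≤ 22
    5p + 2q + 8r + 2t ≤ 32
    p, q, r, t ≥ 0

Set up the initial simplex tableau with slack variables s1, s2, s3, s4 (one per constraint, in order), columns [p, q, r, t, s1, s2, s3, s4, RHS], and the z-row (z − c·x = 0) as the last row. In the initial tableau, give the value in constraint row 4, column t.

2

Constraint 4 has coefficient 2 on t.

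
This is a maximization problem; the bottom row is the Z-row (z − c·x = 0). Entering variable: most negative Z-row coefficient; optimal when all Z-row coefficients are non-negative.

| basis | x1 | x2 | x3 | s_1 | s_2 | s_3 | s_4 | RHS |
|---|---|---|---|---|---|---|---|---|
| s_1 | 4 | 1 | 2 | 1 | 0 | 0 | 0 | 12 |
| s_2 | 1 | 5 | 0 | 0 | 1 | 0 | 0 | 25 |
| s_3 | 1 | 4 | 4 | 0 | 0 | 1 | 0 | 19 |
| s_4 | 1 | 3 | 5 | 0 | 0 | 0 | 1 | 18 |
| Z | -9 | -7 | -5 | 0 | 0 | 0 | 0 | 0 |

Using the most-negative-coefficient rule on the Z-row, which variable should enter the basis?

Negative Z-row entries: x1: -9, x2: -7, x3: -5.
The most negative is -9 in column x1, so x1 enters.

x1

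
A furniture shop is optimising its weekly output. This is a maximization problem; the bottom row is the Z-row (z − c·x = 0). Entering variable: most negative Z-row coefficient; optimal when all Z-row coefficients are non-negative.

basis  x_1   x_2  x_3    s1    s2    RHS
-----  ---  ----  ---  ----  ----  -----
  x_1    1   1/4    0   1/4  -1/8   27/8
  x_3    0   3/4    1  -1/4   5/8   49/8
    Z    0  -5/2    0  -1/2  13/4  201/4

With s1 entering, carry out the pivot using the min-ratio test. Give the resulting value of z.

Ratio test on column s1 — row 1: (27/8)/(1/4) = 27/2; row 2: entry -1/4 ≤ 0. Minimum is 27/2 at row 1 (x_1 leaves); pivot element 1/4.
Pivot on row 1; the Z-row RHS becomes 201/4 − (-1/2)·(27/2) = 57.

57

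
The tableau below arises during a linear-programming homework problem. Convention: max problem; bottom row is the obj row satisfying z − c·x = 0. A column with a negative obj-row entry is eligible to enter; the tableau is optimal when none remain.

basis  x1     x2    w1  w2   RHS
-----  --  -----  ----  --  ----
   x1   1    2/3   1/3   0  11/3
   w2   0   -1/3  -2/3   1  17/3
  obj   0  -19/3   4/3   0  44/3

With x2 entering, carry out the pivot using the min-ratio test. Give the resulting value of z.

99/2

Ratio test on column x2 — row 1: (11/3)/(2/3) = 11/2; row 2: entry -1/3 ≤ 0. Minimum is 11/2 at row 1 (x1 leaves); pivot element 2/3.
Pivot on row 1; the obj-row RHS becomes 44/3 − (-19/3)·(11/2) = 99/2.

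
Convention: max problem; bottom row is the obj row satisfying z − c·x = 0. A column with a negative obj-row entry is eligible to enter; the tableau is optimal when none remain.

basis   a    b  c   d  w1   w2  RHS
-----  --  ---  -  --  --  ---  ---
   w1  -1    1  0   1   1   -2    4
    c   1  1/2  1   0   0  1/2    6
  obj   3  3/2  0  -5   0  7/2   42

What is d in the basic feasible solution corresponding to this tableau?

d is not in the basis, so in the current basic feasible solution d = 0.

0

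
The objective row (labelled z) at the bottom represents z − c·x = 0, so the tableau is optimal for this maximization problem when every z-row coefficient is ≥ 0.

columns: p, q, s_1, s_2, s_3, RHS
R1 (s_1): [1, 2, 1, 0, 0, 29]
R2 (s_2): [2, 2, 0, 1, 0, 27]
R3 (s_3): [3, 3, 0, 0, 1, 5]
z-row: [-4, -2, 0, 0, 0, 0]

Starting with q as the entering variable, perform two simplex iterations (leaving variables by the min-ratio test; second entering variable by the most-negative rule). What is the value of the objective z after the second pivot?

Ratio test on column q — row 1: 29/2 = 29/2; row 2: 27/2 = 27/2; row 3: 5/3 = 5/3. Minimum is 5/3 at row 3 (s_3 leaves); pivot element 3.
Pivot on row 3; the z-row RHS becomes 0 − (-2)·(5/3) = 10/3.
Next entering variable (most negative z-row entry -2): p.
Ratio test on column p — row 1: entry -1 ≤ 0; row 2: entry 0 ≤ 0; row 3: (5/3)/1 = 5/3. Minimum is 5/3 at row 3 (q leaves); pivot element 1.
After the second pivot the z-row RHS is 10/3 − (-2)·(5/3) = 20/3.

20/3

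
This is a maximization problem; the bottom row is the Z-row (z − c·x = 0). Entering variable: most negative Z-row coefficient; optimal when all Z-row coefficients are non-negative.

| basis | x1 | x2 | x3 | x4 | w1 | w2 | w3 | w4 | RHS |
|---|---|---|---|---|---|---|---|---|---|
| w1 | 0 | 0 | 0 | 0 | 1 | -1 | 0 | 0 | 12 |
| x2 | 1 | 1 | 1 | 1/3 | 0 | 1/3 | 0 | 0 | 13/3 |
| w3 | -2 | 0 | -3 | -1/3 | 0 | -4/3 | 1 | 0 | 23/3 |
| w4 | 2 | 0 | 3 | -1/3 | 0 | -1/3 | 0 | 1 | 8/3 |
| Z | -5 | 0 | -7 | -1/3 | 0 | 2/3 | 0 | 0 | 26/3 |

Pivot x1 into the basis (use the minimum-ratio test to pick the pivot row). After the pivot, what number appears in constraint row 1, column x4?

0

Ratio test on column x1 — row 1: entry 0 ≤ 0; row 2: (13/3)/1 = 13/3; row 3: entry -2 ≤ 0; row 4: (8/3)/2 = 4/3. Minimum is 4/3 at row 4 (w4 leaves); pivot element 2.
Divide row 4 by 2; eliminate column x1 from the other rows.
Row 1 update in column x4: 0 − 0·(-1/6) = 0.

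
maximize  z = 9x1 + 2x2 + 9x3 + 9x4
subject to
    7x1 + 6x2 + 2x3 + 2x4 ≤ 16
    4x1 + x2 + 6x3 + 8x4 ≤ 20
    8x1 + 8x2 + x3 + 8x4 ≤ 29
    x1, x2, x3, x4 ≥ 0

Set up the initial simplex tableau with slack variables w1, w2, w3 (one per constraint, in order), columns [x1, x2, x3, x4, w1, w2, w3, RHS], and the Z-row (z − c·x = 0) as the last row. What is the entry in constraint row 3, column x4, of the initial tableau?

8

Constraint 3 has coefficient 8 on x4.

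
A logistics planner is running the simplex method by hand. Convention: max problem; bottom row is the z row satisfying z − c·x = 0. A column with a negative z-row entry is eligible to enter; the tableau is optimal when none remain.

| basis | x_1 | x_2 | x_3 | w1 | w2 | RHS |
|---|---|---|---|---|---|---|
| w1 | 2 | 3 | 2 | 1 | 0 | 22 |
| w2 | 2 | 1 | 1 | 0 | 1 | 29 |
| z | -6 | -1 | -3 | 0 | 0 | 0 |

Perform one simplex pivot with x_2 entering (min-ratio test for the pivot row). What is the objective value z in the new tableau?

Ratio test on column x_2 — row 1: 22/3 = 22/3; row 2: 29/1 = 29. Minimum is 22/3 at row 1 (w1 leaves); pivot element 3.
Pivot on row 1; the z-row RHS becomes 0 − (-1)·(22/3) = 22/3.

22/3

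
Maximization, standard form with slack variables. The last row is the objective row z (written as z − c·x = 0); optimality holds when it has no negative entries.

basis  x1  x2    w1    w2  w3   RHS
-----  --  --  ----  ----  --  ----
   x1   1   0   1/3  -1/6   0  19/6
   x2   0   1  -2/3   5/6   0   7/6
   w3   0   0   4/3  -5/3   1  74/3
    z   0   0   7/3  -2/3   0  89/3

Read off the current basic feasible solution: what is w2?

w2 is not in the basis, so in the current basic feasible solution w2 = 0.

0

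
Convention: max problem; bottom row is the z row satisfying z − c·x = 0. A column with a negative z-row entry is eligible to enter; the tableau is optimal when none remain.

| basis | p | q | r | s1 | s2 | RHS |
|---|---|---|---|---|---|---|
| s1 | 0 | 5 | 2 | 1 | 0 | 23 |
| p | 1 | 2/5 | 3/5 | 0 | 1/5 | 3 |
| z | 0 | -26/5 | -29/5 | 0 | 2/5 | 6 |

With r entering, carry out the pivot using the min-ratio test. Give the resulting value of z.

Ratio test on column r — row 1: 23/2 = 23/2; row 2: 3/(3/5) = 5. Minimum is 5 at row 2 (p leaves); pivot element 3/5.
Pivot on row 2; the z-row RHS becomes 6 − (-29/5)·5 = 35.

35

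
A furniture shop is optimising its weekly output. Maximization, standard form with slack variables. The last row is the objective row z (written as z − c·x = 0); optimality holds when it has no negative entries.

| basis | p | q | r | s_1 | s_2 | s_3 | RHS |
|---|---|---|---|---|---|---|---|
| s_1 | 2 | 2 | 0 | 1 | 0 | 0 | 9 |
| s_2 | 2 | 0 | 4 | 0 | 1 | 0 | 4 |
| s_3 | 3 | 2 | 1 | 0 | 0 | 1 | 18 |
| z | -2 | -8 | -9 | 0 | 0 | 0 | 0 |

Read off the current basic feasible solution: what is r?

r is not in the basis, so in the current basic feasible solution r = 0.

0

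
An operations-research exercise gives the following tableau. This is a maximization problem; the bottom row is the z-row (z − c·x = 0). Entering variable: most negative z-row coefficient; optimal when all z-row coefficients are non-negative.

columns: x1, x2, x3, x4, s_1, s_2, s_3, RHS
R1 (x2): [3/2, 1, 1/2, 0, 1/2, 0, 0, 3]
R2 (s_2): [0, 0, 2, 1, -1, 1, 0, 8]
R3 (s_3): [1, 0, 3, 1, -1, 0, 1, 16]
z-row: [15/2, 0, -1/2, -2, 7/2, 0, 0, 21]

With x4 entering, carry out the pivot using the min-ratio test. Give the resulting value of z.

37

Ratio test on column x4 — row 1: entry 0 ≤ 0; row 2: 8/1 = 8; row 3: 16/1 = 16. Minimum is 8 at row 2 (s_2 leaves); pivot element 1.
Pivot on row 2; the z-row RHS becomes 21 − (-2)·8 = 37.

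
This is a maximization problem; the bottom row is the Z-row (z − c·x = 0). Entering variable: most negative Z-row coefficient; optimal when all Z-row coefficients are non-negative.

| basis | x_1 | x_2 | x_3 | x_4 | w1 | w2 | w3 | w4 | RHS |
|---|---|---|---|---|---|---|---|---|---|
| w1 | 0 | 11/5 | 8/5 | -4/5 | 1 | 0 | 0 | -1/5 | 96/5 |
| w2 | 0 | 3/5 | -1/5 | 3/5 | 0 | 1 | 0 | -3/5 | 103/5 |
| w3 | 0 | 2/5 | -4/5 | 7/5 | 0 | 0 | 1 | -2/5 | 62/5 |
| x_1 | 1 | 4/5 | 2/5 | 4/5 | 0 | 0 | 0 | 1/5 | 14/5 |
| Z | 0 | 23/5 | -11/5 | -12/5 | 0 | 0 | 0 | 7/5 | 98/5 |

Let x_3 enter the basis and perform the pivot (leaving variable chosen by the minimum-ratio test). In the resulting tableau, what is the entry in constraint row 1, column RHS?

Ratio test on column x_3 — row 1: (96/5)/(8/5) = 12; row 2: entry -1/5 ≤ 0; row 3: entry -4/5 ≤ 0; row 4: (14/5)/(2/5) = 7. Minimum is 7 at row 4 (x_1 leaves); pivot element 2/5.
Divide row 4 by 2/5; eliminate column x_3 from the other rows.
Row 1 update in column RHS: 96/5 − (8/5)·7 = 8.

8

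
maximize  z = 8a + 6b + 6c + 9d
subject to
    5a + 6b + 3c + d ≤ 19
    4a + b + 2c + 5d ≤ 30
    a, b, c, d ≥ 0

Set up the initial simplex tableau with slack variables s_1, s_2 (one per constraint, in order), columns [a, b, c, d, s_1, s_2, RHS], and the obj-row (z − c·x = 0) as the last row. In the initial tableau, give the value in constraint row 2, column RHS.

30

The RHS of constraint 2 is b_2 = 30.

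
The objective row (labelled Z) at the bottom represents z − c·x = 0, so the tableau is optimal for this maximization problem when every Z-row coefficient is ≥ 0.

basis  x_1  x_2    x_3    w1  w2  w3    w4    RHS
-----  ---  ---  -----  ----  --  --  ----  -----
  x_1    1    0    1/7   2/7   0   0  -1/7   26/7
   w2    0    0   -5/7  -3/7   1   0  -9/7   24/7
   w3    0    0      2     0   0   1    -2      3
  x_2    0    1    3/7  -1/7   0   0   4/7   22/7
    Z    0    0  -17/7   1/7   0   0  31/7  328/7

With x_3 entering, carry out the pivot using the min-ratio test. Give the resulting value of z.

101/2

Ratio test on column x_3 — row 1: (26/7)/(1/7) = 26; row 2: entry -5/7 ≤ 0; row 3: 3/2 = 3/2; row 4: (22/7)/(3/7) = 22/3. Minimum is 3/2 at row 3 (w3 leaves); pivot element 2.
Pivot on row 3; the Z-row RHS becomes 328/7 − (-17/7)·(3/2) = 101/2.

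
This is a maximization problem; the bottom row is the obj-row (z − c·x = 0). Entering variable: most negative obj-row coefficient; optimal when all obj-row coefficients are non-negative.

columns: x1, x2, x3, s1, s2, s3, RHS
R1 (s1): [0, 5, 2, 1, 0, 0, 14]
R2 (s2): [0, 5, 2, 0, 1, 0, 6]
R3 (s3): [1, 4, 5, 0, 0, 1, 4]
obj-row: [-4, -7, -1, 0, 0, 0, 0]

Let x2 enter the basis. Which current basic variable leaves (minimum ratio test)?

s3

Column x2 entries and ratios — s1: 14/5 = 14/5; s2: 6/5 = 6/5; s3: 4/4 = 1.
Smallest ratio is 1 in the row of s3, so s3 leaves.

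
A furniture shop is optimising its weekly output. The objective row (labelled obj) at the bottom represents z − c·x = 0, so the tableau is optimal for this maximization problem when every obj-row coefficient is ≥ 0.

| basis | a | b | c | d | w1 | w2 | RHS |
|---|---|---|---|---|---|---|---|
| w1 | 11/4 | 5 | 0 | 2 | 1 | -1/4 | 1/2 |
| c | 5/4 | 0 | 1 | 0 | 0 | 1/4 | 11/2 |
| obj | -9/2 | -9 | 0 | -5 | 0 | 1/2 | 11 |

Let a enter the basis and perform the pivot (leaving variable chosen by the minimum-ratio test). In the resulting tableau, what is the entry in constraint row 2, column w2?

4/11

Ratio test on column a — row 1: (1/2)/(11/4) = 2/11; row 2: (11/2)/(5/4) = 22/5. Minimum is 2/11 at row 1 (w1 leaves); pivot element 11/4.
Divide row 1 by 11/4; eliminate column a from the other rows.
Row 2 update in column w2: 1/4 − (5/4)·(-1/11) = 4/11.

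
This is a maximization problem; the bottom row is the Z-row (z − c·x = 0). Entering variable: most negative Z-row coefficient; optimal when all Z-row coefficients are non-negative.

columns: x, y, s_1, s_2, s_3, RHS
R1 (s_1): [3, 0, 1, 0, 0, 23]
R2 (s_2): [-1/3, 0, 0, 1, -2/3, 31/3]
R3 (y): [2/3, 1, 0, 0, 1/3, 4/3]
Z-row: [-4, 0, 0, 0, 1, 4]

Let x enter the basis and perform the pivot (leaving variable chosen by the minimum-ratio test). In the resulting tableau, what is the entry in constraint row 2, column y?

1/2

Ratio test on column x — row 1: 23/3 = 23/3; row 2: entry -1/3 ≤ 0; row 3: (4/3)/(2/3) = 2. Minimum is 2 at row 3 (y leaves); pivot element 2/3.
Divide row 3 by 2/3; eliminate column x from the other rows.
Row 2 update in column y: 0 − (-1/3)·(3/2) = 1/2.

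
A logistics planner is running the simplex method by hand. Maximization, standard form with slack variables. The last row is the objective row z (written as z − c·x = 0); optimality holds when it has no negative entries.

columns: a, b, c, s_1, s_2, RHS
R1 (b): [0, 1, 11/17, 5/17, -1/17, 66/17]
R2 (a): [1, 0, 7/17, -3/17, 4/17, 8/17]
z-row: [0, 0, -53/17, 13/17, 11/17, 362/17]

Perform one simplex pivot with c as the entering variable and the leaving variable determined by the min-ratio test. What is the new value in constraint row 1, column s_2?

Ratio test on column c — row 1: (66/17)/(11/17) = 6; row 2: (8/17)/(7/17) = 8/7. Minimum is 8/7 at row 2 (a leaves); pivot element 7/17.
Divide row 2 by 7/17; eliminate column c from the other rows.
Row 1 update in column s_2: -1/17 − (11/17)·(4/7) = -3/7.

-3/7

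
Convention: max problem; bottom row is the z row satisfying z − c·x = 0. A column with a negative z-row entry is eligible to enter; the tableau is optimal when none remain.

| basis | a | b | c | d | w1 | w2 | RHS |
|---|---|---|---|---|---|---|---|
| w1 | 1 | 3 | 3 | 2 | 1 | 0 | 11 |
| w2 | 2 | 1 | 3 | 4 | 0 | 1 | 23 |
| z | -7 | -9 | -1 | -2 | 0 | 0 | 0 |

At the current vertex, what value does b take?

b is not in the basis, so in the current basic feasible solution b = 0.

0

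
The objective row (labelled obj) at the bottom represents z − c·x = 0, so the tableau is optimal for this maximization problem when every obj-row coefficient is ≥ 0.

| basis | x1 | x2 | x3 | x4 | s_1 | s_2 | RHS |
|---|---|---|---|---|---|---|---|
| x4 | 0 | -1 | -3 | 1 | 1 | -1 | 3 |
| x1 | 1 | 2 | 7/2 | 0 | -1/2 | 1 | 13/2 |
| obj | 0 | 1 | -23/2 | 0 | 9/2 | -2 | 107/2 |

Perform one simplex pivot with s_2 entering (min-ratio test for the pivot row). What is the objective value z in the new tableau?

133/2

Ratio test on column s_2 — row 1: entry -1 ≤ 0; row 2: (13/2)/1 = 13/2. Minimum is 13/2 at row 2 (x1 leaves); pivot element 1.
Pivot on row 2; the obj-row RHS becomes 107/2 − (-2)·(13/2) = 133/2.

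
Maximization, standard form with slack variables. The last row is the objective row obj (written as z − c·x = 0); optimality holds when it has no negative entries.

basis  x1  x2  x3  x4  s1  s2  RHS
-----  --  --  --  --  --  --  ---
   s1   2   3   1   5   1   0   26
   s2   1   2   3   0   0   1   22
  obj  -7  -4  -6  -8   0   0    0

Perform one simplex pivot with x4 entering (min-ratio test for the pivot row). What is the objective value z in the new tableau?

Ratio test on column x4 — row 1: 26/5 = 26/5; row 2: entry 0 ≤ 0. Minimum is 26/5 at row 1 (s1 leaves); pivot element 5.
Pivot on row 1; the obj-row RHS becomes 0 − (-8)·(26/5) = 208/5.

208/5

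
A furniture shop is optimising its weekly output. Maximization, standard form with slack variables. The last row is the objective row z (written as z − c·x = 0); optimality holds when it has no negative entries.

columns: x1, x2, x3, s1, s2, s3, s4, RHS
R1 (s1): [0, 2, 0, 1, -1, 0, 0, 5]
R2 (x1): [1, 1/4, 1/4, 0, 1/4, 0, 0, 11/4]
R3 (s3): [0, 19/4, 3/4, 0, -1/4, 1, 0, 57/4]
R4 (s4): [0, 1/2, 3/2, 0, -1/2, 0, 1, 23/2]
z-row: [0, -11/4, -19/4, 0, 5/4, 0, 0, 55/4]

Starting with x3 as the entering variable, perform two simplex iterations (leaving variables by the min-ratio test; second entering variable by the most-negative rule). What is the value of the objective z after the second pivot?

1414/27

Ratio test on column x3 — row 1: entry 0 ≤ 0; row 2: (11/4)/(1/4) = 11; row 3: (57/4)/(3/4) = 19; row 4: (23/2)/(3/2) = 23/3. Minimum is 23/3 at row 4 (s4 leaves); pivot element 3/2.
Pivot on row 4; the z-row RHS becomes 55/4 − (-19/4)·(23/3) = 301/6.
Next entering variable (most negative z-row entry -7/6): x2.
Ratio test on column x2 — row 1: 5/2 = 5/2; row 2: (5/6)/(1/6) = 5; row 3: (17/2)/(9/2) = 17/9; row 4: (23/3)/(1/3) = 23. Minimum is 17/9 at row 3 (s3 leaves); pivot element 9/2.
After the second pivot the z-row RHS is 301/6 − (-7/6)·(17/9) = 1414/27.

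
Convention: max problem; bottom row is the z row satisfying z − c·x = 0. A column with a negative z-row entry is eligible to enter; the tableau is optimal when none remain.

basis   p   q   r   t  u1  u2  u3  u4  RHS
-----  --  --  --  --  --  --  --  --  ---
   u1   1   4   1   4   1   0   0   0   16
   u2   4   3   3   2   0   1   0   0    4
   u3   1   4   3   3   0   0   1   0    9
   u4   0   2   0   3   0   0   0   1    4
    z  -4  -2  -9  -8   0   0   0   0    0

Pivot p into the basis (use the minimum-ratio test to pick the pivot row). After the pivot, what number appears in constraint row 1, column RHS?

15

Ratio test on column p — row 1: 16/1 = 16; row 2: 4/4 = 1; row 3: 9/1 = 9; row 4: entry 0 ≤ 0. Minimum is 1 at row 2 (u2 leaves); pivot element 4.
Divide row 2 by 4; eliminate column p from the other rows.
Row 1 update in column RHS: 16 − 1·1 = 15.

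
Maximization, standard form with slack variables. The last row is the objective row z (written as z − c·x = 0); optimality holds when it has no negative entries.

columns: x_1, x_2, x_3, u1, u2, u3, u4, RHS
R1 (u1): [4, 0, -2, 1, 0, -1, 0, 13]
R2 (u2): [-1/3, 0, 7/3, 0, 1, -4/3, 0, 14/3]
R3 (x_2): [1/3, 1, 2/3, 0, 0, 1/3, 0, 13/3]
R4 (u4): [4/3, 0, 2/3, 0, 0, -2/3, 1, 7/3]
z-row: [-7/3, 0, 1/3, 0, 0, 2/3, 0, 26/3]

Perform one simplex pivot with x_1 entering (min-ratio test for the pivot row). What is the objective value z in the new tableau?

51/4

Ratio test on column x_1 — row 1: 13/4 = 13/4; row 2: entry -1/3 ≤ 0; row 3: (13/3)/(1/3) = 13; row 4: (7/3)/(4/3) = 7/4. Minimum is 7/4 at row 4 (u4 leaves); pivot element 4/3.
Pivot on row 4; the z-row RHS becomes 26/3 − (-7/3)·(7/4) = 51/4.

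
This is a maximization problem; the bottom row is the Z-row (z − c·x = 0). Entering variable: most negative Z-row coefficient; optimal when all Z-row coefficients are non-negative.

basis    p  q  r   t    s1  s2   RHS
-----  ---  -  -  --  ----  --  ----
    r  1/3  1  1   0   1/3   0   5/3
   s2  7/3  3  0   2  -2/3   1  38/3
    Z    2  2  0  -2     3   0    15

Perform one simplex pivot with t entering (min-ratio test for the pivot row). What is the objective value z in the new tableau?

Ratio test on column t — row 1: entry 0 ≤ 0; row 2: (38/3)/2 = 19/3. Minimum is 19/3 at row 2 (s2 leaves); pivot element 2.
Pivot on row 2; the Z-row RHS becomes 15 − (-2)·(19/3) = 83/3.

83/3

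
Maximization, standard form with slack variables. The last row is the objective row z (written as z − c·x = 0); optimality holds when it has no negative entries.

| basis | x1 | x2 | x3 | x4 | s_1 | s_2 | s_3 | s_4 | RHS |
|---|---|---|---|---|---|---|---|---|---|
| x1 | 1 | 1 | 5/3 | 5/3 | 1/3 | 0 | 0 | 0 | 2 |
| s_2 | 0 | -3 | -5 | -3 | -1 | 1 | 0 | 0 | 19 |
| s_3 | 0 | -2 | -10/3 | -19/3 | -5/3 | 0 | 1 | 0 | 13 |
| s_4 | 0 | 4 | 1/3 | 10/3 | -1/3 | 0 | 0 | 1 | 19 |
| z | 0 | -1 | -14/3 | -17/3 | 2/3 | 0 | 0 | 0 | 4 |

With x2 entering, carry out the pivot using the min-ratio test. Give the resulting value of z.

6

Ratio test on column x2 — row 1: 2/1 = 2; row 2: entry -3 ≤ 0; row 3: entry -2 ≤ 0; row 4: 19/4 = 19/4. Minimum is 2 at row 1 (x1 leaves); pivot element 1.
Pivot on row 1; the z-row RHS becomes 4 − (-1)·2 = 6.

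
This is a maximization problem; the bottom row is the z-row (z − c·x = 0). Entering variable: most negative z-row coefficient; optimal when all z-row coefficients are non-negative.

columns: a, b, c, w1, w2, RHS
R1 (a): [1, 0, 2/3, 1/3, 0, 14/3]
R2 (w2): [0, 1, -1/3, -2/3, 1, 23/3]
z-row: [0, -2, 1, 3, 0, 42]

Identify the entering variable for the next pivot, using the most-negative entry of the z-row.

Negative z-row entries: b: -2.
The most negative is -2 in column b, so b enters.

b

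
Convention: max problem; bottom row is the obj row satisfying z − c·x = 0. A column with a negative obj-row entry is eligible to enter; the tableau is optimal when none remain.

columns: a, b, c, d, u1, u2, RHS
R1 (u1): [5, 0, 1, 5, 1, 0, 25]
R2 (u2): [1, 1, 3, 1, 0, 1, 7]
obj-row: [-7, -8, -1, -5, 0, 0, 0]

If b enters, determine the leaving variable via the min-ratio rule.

u2

Column b entries and ratios — u1: 0 ≤ 0, skip; u2: 7/1 = 7.
Smallest ratio is 7 in the row of u2, so u2 leaves.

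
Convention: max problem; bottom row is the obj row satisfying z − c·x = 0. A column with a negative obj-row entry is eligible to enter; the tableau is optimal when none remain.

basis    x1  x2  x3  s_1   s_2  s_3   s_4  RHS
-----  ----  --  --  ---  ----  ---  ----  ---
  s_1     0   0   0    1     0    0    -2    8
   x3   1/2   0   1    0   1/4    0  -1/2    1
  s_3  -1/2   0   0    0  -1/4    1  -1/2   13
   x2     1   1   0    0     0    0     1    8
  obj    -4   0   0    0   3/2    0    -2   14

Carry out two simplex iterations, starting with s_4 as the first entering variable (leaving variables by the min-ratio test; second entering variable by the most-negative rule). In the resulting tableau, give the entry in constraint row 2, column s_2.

Ratio test on column s_4 — row 1: entry -2 ≤ 0; row 2: entry -1/2 ≤ 0; row 3: entry -1/2 ≤ 0; row 4: 8/1 = 8. Minimum is 8 at row 4 (x2 leaves); pivot element 1.
Divide row 4 by 1; eliminate column s_4 from the other rows.
Second iteration: most negative obj-row entry is -2 in column x1, so x1 enters.
Ratio test on column x1 — row 1: 24/2 = 12; row 2: 5/1 = 5; row 3: entry 0 ≤ 0; row 4: 8/1 = 8. Minimum is 5 at row 2 (x3 leaves); pivot element 1.
Divide row 2 by 1; eliminate column x1 from the other rows.
After both pivots, the entry at constraint row 2, column s_2 is 1/4.

1/4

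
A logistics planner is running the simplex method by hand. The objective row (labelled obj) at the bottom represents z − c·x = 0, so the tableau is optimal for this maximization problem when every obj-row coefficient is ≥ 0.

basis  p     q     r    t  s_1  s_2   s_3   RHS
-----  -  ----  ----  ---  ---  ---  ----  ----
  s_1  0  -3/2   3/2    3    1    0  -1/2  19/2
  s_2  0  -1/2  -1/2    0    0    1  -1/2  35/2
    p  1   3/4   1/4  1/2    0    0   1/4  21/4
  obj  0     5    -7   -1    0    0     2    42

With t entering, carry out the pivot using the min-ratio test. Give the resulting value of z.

Ratio test on column t — row 1: (19/2)/3 = 19/6; row 2: entry 0 ≤ 0; row 3: (21/4)/(1/2) = 21/2. Minimum is 19/6 at row 1 (s_1 leaves); pivot element 3.
Pivot on row 1; the obj-row RHS becomes 42 − (-1)·(19/6) = 271/6.

271/6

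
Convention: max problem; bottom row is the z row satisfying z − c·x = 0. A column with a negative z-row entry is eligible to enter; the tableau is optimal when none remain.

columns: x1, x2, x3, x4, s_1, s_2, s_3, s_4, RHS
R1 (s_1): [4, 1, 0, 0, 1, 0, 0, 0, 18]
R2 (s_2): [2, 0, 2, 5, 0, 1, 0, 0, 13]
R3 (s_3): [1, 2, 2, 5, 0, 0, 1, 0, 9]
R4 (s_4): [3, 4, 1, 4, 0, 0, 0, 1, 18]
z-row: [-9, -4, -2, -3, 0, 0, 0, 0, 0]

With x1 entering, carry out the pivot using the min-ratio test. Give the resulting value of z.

Ratio test on column x1 — row 1: 18/4 = 9/2; row 2: 13/2 = 13/2; row 3: 9/1 = 9; row 4: 18/3 = 6. Minimum is 9/2 at row 1 (s_1 leaves); pivot element 4.
Pivot on row 1; the z-row RHS becomes 0 − (-9)·(9/2) = 81/2.

81/2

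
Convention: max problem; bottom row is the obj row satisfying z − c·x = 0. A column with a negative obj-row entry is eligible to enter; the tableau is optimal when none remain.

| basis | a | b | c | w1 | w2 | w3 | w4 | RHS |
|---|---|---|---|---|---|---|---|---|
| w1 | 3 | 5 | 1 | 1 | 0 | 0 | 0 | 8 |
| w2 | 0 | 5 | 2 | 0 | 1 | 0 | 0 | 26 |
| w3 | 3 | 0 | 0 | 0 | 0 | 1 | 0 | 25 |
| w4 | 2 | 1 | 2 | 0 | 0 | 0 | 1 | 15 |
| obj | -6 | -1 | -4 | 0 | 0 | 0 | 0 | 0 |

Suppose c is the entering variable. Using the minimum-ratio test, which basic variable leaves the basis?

Column c entries and ratios — w1: 8/1 = 8; w2: 26/2 = 13; w3: 0 ≤ 0, skip; w4: 15/2 = 15/2.
Smallest ratio is 15/2 in the row of w4, so w4 leaves.

w4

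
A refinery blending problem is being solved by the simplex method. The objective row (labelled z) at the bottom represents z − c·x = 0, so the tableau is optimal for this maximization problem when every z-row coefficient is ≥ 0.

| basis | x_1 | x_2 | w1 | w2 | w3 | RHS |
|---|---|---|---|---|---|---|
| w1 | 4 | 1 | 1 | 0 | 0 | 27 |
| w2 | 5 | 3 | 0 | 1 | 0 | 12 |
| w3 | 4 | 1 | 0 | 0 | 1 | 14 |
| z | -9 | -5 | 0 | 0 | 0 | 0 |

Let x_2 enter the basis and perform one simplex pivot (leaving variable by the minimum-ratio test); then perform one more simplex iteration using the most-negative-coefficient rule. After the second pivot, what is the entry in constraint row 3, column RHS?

Ratio test on column x_2 — row 1: 27/1 = 27; row 2: 12/3 = 4; row 3: 14/1 = 14. Minimum is 4 at row 2 (w2 leaves); pivot element 3.
Divide row 2 by 3; eliminate column x_2 from the other rows.
Second iteration: most negative z-row entry is -2/3 in column x_1, so x_1 enters.
Ratio test on column x_1 — row 1: 23/(7/3) = 69/7; row 2: 4/(5/3) = 12/5; row 3: 10/(7/3) = 30/7. Minimum is 12/5 at row 2 (x_2 leaves); pivot element 5/3.
Divide row 2 by 5/3; eliminate column x_1 from the other rows.
After both pivots, the entry at constraint row 3, column RHS is 22/5.

22/5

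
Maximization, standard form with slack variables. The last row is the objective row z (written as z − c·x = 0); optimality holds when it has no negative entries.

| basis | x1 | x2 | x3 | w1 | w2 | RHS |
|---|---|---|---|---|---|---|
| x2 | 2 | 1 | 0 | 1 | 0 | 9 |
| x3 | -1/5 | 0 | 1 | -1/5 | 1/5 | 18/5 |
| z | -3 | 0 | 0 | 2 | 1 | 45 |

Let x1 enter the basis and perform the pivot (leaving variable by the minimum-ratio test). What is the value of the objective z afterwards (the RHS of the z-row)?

Ratio test on column x1 — row 1: 9/2 = 9/2; row 2: entry -1/5 ≤ 0. Minimum is 9/2 at row 1 (x2 leaves); pivot element 2.
Pivot on row 1; the z-row RHS becomes 45 − (-3)·(9/2) = 117/2.

117/2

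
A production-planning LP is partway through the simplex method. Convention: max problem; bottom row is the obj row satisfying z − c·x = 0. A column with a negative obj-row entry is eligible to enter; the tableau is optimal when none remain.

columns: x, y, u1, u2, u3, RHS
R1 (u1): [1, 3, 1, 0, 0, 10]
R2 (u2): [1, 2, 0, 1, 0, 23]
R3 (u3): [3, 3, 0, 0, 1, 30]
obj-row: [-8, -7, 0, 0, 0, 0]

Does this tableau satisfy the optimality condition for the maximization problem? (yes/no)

The obj-row has a negative entry -8 in column x, so it is not optimal.

no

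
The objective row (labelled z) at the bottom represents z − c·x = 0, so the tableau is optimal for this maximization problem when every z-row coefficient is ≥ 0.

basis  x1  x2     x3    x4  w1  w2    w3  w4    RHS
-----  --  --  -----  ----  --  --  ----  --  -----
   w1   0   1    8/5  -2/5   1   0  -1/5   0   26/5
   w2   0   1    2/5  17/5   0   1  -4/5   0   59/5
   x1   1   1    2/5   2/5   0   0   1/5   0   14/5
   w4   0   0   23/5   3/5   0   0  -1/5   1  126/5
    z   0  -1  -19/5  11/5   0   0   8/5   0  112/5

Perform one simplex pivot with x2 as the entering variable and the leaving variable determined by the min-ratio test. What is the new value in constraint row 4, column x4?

3/5

Ratio test on column x2 — row 1: (26/5)/1 = 26/5; row 2: (59/5)/1 = 59/5; row 3: (14/5)/1 = 14/5; row 4: entry 0 ≤ 0. Minimum is 14/5 at row 3 (x1 leaves); pivot element 1.
Divide row 3 by 1; eliminate column x2 from the other rows.
Row 4 update in column x4: 3/5 − 0·(2/5) = 3/5.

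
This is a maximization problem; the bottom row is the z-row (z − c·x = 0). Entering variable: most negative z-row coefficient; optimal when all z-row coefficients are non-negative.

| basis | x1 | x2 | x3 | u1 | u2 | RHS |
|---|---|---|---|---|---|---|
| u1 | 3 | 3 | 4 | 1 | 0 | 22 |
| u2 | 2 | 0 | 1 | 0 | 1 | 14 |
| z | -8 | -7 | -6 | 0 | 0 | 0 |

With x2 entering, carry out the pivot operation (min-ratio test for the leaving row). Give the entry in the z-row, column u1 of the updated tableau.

Ratio test on column x2 — row 1: 22/3 = 22/3; row 2: entry 0 ≤ 0. Minimum is 22/3 at row 1 (u1 leaves); pivot element 3.
Divide row 1 by 3; eliminate column x2 from the other rows.
z-row update in column u1: 0 − (-7)·(1/3) = 7/3.

7/3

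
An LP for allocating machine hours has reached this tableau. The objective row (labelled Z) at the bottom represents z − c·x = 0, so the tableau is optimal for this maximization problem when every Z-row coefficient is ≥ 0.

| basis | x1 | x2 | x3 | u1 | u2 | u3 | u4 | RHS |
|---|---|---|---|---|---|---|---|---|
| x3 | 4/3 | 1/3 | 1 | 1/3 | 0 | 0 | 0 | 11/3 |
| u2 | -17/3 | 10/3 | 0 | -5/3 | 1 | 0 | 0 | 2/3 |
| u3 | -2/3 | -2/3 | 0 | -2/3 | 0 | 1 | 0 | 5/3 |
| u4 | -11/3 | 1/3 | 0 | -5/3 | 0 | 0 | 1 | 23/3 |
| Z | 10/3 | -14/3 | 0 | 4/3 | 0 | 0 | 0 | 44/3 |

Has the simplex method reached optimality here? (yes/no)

The Z-row has a negative entry -14/3 in column x2, so it is not optimal.

no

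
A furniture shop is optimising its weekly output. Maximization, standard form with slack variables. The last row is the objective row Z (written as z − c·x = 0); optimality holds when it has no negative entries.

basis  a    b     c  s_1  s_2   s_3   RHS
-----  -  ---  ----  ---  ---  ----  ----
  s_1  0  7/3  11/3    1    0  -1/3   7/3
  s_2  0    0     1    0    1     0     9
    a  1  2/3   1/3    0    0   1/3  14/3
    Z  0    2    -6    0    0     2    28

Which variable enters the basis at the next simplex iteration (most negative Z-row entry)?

Negative Z-row entries: c: -6.
The most negative is -6 in column c, so c enters.

c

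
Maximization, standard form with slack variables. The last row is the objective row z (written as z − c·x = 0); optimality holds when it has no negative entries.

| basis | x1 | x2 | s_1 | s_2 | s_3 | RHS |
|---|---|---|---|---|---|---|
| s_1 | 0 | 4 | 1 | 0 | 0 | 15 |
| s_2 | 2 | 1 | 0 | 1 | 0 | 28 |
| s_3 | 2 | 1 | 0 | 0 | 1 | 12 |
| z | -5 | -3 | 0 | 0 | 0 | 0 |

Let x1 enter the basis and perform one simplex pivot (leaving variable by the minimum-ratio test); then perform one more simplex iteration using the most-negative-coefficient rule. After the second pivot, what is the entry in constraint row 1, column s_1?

1/4

Ratio test on column x1 — row 1: entry 0 ≤ 0; row 2: 28/2 = 14; row 3: 12/2 = 6. Minimum is 6 at row 3 (s_3 leaves); pivot element 2.
Divide row 3 by 2; eliminate column x1 from the other rows.
Second iteration: most negative z-row entry is -1/2 in column x2, so x2 enters.
Ratio test on column x2 — row 1: 15/4 = 15/4; row 2: entry 0 ≤ 0; row 3: 6/(1/2) = 12. Minimum is 15/4 at row 1 (s_1 leaves); pivot element 4.
Divide row 1 by 4; eliminate column x2 from the other rows.
After both pivots, the entry at constraint row 1, column s_1 is 1/4.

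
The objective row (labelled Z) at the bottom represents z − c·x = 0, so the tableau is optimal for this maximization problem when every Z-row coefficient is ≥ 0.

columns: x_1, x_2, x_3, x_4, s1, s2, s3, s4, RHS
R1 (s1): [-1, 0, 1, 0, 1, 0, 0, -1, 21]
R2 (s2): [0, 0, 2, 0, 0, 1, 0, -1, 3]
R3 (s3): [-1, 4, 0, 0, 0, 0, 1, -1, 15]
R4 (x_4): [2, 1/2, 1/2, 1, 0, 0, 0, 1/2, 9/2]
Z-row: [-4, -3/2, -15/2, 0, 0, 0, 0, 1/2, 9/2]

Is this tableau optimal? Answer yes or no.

no

The Z-row has a negative entry -15/2 in column x_3, so it is not optimal.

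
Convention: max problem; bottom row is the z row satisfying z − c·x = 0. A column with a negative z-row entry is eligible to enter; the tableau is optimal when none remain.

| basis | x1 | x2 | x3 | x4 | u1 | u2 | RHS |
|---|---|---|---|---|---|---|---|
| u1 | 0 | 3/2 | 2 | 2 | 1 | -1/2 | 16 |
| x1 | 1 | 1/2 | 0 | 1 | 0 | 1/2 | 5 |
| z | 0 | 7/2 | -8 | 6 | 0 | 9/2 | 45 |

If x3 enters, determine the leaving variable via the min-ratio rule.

u1

Column x3 entries and ratios — u1: 16/2 = 8; x1: 0 ≤ 0, skip.
Smallest ratio is 8 in the row of u1, so u1 leaves.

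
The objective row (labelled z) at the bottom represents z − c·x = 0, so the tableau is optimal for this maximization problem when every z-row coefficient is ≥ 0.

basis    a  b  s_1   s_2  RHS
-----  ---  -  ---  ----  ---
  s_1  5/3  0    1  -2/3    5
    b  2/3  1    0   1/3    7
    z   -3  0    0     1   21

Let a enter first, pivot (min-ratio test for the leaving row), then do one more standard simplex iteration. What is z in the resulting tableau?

95/3

Ratio test on column a — row 1: 5/(5/3) = 3; row 2: 7/(2/3) = 21/2. Minimum is 3 at row 1 (s_1 leaves); pivot element 5/3.
Pivot on row 1; the z-row RHS becomes 21 − (-3)·3 = 30.
Next entering variable (most negative z-row entry -1/5): s_2.
Ratio test on column s_2 — row 1: entry -2/5 ≤ 0; row 2: 5/(3/5) = 25/3. Minimum is 25/3 at row 2 (b leaves); pivot element 3/5.
After the second pivot the z-row RHS is 30 − (-1/5)·(25/3) = 95/3.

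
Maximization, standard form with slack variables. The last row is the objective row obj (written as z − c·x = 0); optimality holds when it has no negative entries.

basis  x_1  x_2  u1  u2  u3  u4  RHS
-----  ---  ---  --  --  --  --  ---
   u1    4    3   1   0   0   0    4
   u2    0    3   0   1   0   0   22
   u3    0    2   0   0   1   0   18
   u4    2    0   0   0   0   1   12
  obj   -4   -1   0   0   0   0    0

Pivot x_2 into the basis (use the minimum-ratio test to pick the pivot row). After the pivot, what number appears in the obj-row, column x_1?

-8/3

Ratio test on column x_2 — row 1: 4/3 = 4/3; row 2: 22/3 = 22/3; row 3: 18/2 = 9; row 4: entry 0 ≤ 0. Minimum is 4/3 at row 1 (u1 leaves); pivot element 3.
Divide row 1 by 3; eliminate column x_2 from the other rows.
obj-row update in column x_1: -4 − (-1)·(4/3) = -8/3.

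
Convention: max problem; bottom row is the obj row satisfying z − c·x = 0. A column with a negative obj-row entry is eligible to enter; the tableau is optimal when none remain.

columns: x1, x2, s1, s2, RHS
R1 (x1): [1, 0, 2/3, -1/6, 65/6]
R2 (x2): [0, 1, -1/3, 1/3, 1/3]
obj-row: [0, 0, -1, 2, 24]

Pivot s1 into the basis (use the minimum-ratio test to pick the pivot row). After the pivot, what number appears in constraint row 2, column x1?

1/2

Ratio test on column s1 — row 1: (65/6)/(2/3) = 65/4; row 2: entry -1/3 ≤ 0. Minimum is 65/4 at row 1 (x1 leaves); pivot element 2/3.
Divide row 1 by 2/3; eliminate column s1 from the other rows.
Row 2 update in column x1: 0 − (-1/3)·(3/2) = 1/2.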